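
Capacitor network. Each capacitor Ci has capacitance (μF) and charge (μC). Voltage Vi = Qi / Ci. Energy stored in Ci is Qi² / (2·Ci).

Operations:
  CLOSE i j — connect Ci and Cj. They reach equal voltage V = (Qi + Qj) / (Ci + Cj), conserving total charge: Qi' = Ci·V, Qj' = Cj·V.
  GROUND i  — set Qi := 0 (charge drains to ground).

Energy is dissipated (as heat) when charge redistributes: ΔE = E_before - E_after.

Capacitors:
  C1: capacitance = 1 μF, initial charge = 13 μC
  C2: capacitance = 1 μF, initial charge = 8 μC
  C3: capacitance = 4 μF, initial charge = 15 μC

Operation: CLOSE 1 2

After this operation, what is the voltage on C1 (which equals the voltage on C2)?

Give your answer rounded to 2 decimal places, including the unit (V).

Initial: C1(1μF, Q=13μC, V=13.00V), C2(1μF, Q=8μC, V=8.00V), C3(4μF, Q=15μC, V=3.75V)
Op 1: CLOSE 1-2: Q_total=21.00, C_total=2.00, V=10.50; Q1=10.50, Q2=10.50; dissipated=6.250

Answer: 10.50 V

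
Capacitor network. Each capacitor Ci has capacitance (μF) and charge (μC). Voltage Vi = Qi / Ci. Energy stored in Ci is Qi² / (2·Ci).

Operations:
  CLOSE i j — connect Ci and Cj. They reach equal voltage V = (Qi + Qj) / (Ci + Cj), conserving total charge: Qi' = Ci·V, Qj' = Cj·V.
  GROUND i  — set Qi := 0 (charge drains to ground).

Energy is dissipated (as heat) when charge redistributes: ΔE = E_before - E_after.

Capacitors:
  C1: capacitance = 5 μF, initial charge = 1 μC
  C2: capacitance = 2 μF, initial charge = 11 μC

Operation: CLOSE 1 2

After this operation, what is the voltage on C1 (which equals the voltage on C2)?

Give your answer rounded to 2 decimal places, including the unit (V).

Answer: 1.71 V

Derivation:
Initial: C1(5μF, Q=1μC, V=0.20V), C2(2μF, Q=11μC, V=5.50V)
Op 1: CLOSE 1-2: Q_total=12.00, C_total=7.00, V=1.71; Q1=8.57, Q2=3.43; dissipated=20.064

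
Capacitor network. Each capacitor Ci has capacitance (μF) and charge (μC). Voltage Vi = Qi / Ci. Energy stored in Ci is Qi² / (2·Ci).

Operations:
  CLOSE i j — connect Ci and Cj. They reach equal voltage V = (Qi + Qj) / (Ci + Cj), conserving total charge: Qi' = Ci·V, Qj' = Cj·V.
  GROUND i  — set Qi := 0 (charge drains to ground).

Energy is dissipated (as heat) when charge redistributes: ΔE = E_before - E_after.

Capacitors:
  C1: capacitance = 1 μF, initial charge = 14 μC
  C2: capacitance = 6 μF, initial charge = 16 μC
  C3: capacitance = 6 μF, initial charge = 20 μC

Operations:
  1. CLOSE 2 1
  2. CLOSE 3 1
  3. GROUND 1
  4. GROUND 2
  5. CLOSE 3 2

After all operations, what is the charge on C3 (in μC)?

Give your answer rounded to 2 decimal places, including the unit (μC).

Answer: 10.41 μC

Derivation:
Initial: C1(1μF, Q=14μC, V=14.00V), C2(6μF, Q=16μC, V=2.67V), C3(6μF, Q=20μC, V=3.33V)
Op 1: CLOSE 2-1: Q_total=30.00, C_total=7.00, V=4.29; Q2=25.71, Q1=4.29; dissipated=55.048
Op 2: CLOSE 3-1: Q_total=24.29, C_total=7.00, V=3.47; Q3=20.82, Q1=3.47; dissipated=0.389
Op 3: GROUND 1: Q1=0; energy lost=6.018
Op 4: GROUND 2: Q2=0; energy lost=55.102
Op 5: CLOSE 3-2: Q_total=20.82, C_total=12.00, V=1.73; Q3=10.41, Q2=10.41; dissipated=18.055
Final charges: Q1=0.00, Q2=10.41, Q3=10.41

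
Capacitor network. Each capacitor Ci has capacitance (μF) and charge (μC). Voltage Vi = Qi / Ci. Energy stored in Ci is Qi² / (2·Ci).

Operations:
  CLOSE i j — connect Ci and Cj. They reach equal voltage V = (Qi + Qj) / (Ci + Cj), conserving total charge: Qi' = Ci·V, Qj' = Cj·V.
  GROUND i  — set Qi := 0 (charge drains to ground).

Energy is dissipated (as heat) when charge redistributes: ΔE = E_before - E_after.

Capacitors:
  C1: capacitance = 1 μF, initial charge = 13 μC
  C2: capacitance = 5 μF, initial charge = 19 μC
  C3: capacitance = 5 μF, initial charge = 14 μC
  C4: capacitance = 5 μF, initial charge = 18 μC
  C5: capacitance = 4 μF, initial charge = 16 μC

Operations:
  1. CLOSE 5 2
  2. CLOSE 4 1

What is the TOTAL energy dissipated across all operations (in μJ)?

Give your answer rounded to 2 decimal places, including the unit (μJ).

Initial: C1(1μF, Q=13μC, V=13.00V), C2(5μF, Q=19μC, V=3.80V), C3(5μF, Q=14μC, V=2.80V), C4(5μF, Q=18μC, V=3.60V), C5(4μF, Q=16μC, V=4.00V)
Op 1: CLOSE 5-2: Q_total=35.00, C_total=9.00, V=3.89; Q5=15.56, Q2=19.44; dissipated=0.044
Op 2: CLOSE 4-1: Q_total=31.00, C_total=6.00, V=5.17; Q4=25.83, Q1=5.17; dissipated=36.817
Total dissipated: 36.861 μJ

Answer: 36.86 μJ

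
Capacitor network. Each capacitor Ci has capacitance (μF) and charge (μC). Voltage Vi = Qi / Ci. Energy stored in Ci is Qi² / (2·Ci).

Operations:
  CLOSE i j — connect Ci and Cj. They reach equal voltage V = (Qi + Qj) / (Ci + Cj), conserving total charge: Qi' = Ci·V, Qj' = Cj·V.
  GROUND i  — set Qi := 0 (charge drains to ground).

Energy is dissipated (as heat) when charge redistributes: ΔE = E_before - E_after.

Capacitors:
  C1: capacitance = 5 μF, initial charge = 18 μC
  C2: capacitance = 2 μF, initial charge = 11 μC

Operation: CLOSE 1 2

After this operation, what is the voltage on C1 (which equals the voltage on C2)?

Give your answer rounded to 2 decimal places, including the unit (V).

Answer: 4.14 V

Derivation:
Initial: C1(5μF, Q=18μC, V=3.60V), C2(2μF, Q=11μC, V=5.50V)
Op 1: CLOSE 1-2: Q_total=29.00, C_total=7.00, V=4.14; Q1=20.71, Q2=8.29; dissipated=2.579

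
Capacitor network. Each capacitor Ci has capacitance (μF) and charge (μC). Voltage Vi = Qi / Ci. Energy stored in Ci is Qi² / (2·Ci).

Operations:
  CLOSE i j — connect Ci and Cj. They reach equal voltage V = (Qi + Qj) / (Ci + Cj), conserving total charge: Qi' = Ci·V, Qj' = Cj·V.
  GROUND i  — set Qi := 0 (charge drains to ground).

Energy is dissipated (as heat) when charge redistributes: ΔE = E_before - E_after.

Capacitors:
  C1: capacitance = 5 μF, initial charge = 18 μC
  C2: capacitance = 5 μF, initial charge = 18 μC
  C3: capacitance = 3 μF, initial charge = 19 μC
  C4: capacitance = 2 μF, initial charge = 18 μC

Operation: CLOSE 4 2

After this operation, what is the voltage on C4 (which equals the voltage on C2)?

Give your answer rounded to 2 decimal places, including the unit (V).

Initial: C1(5μF, Q=18μC, V=3.60V), C2(5μF, Q=18μC, V=3.60V), C3(3μF, Q=19μC, V=6.33V), C4(2μF, Q=18μC, V=9.00V)
Op 1: CLOSE 4-2: Q_total=36.00, C_total=7.00, V=5.14; Q4=10.29, Q2=25.71; dissipated=20.829

Answer: 5.14 V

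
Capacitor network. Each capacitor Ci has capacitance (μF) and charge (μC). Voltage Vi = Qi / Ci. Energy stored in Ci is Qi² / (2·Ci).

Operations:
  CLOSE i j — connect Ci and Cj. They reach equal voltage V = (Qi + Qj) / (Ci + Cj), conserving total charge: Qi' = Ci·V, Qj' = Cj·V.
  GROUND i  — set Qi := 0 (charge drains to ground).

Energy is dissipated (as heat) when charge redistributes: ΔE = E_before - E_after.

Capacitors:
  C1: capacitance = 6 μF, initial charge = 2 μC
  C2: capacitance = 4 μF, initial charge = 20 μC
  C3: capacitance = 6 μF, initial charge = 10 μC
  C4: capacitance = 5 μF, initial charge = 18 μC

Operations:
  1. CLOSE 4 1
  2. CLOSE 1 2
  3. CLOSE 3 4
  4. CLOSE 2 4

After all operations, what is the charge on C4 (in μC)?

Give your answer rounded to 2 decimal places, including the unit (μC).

Initial: C1(6μF, Q=2μC, V=0.33V), C2(4μF, Q=20μC, V=5.00V), C3(6μF, Q=10μC, V=1.67V), C4(5μF, Q=18μC, V=3.60V)
Op 1: CLOSE 4-1: Q_total=20.00, C_total=11.00, V=1.82; Q4=9.09, Q1=10.91; dissipated=14.552
Op 2: CLOSE 1-2: Q_total=30.91, C_total=10.00, V=3.09; Q1=18.55, Q2=12.36; dissipated=12.149
Op 3: CLOSE 3-4: Q_total=19.09, C_total=11.00, V=1.74; Q3=10.41, Q4=8.68; dissipated=0.031
Op 4: CLOSE 2-4: Q_total=21.04, C_total=9.00, V=2.34; Q2=9.35, Q4=11.69; dissipated=2.041
Final charges: Q1=18.55, Q2=9.35, Q3=10.41, Q4=11.69

Answer: 11.69 μC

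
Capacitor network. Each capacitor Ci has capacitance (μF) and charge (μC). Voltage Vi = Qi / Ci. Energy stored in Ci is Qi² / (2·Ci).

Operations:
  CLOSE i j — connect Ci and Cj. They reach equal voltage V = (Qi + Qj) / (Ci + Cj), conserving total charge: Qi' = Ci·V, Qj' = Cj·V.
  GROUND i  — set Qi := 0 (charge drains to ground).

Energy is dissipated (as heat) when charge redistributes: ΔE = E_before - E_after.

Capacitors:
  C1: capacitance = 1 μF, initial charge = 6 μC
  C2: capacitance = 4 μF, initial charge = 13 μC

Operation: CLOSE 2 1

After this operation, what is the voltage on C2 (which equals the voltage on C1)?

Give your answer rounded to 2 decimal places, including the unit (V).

Answer: 3.80 V

Derivation:
Initial: C1(1μF, Q=6μC, V=6.00V), C2(4μF, Q=13μC, V=3.25V)
Op 1: CLOSE 2-1: Q_total=19.00, C_total=5.00, V=3.80; Q2=15.20, Q1=3.80; dissipated=3.025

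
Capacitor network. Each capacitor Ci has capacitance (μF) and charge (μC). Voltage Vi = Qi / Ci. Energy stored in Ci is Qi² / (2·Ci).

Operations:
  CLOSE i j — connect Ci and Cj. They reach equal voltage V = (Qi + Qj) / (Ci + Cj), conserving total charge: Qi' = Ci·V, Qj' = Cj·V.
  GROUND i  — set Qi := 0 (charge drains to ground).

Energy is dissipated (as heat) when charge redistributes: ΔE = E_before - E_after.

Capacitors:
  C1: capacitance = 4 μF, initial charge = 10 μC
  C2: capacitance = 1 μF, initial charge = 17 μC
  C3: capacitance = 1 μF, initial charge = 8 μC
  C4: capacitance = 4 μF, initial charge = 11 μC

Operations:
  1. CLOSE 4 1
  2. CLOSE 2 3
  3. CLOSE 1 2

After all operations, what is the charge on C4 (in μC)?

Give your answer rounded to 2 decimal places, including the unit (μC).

Answer: 10.50 μC

Derivation:
Initial: C1(4μF, Q=10μC, V=2.50V), C2(1μF, Q=17μC, V=17.00V), C3(1μF, Q=8μC, V=8.00V), C4(4μF, Q=11μC, V=2.75V)
Op 1: CLOSE 4-1: Q_total=21.00, C_total=8.00, V=2.62; Q4=10.50, Q1=10.50; dissipated=0.062
Op 2: CLOSE 2-3: Q_total=25.00, C_total=2.00, V=12.50; Q2=12.50, Q3=12.50; dissipated=20.250
Op 3: CLOSE 1-2: Q_total=23.00, C_total=5.00, V=4.60; Q1=18.40, Q2=4.60; dissipated=39.006
Final charges: Q1=18.40, Q2=4.60, Q3=12.50, Q4=10.50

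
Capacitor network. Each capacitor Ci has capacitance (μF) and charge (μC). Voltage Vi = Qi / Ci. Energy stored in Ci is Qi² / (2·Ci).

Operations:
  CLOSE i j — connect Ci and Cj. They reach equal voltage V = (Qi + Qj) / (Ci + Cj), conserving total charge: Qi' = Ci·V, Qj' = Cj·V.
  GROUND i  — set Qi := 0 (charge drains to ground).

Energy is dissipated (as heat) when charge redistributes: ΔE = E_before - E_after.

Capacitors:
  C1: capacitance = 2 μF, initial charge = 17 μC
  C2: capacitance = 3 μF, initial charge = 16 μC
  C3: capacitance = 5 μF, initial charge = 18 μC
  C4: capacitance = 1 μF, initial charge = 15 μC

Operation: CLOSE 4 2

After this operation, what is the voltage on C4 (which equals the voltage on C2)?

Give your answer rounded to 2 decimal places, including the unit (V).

Answer: 7.75 V

Derivation:
Initial: C1(2μF, Q=17μC, V=8.50V), C2(3μF, Q=16μC, V=5.33V), C3(5μF, Q=18μC, V=3.60V), C4(1μF, Q=15μC, V=15.00V)
Op 1: CLOSE 4-2: Q_total=31.00, C_total=4.00, V=7.75; Q4=7.75, Q2=23.25; dissipated=35.042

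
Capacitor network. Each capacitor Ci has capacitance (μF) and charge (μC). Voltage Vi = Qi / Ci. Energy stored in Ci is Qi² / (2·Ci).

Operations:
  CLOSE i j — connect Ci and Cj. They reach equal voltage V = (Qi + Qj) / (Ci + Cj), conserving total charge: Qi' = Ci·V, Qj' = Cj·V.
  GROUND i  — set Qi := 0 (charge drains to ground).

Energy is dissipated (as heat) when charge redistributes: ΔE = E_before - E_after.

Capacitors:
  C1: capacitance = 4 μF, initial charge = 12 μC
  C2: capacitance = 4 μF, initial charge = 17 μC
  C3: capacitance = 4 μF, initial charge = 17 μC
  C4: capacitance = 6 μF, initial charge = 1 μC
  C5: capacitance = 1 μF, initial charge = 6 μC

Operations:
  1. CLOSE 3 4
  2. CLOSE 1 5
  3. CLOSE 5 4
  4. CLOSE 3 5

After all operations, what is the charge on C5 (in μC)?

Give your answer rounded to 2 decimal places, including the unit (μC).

Answer: 1.85 μC

Derivation:
Initial: C1(4μF, Q=12μC, V=3.00V), C2(4μF, Q=17μC, V=4.25V), C3(4μF, Q=17μC, V=4.25V), C4(6μF, Q=1μC, V=0.17V), C5(1μF, Q=6μC, V=6.00V)
Op 1: CLOSE 3-4: Q_total=18.00, C_total=10.00, V=1.80; Q3=7.20, Q4=10.80; dissipated=20.008
Op 2: CLOSE 1-5: Q_total=18.00, C_total=5.00, V=3.60; Q1=14.40, Q5=3.60; dissipated=3.600
Op 3: CLOSE 5-4: Q_total=14.40, C_total=7.00, V=2.06; Q5=2.06, Q4=12.34; dissipated=1.389
Op 4: CLOSE 3-5: Q_total=9.26, C_total=5.00, V=1.85; Q3=7.41, Q5=1.85; dissipated=0.026
Final charges: Q1=14.40, Q2=17.00, Q3=7.41, Q4=12.34, Q5=1.85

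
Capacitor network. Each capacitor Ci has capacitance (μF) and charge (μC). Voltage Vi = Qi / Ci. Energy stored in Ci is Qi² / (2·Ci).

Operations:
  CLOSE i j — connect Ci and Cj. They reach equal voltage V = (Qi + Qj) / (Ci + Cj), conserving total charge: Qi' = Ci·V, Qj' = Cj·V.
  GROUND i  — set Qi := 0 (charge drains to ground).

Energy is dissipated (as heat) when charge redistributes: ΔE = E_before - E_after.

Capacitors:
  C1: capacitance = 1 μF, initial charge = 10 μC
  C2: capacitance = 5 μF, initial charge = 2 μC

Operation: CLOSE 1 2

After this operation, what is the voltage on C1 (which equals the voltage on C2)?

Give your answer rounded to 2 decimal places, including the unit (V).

Answer: 2.00 V

Derivation:
Initial: C1(1μF, Q=10μC, V=10.00V), C2(5μF, Q=2μC, V=0.40V)
Op 1: CLOSE 1-2: Q_total=12.00, C_total=6.00, V=2.00; Q1=2.00, Q2=10.00; dissipated=38.400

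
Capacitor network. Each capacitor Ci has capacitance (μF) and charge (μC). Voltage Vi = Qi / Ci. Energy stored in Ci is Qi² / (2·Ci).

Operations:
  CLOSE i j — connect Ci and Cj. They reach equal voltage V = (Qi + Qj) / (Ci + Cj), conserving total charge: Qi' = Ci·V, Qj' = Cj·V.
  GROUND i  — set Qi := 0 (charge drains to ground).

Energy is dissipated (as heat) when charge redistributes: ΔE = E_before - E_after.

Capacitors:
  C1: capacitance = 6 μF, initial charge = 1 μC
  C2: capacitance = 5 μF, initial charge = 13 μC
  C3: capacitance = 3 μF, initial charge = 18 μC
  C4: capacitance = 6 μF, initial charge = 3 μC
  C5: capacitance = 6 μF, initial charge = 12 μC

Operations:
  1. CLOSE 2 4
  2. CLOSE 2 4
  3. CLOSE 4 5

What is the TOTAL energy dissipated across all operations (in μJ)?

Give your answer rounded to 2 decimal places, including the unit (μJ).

Initial: C1(6μF, Q=1μC, V=0.17V), C2(5μF, Q=13μC, V=2.60V), C3(3μF, Q=18μC, V=6.00V), C4(6μF, Q=3μC, V=0.50V), C5(6μF, Q=12μC, V=2.00V)
Op 1: CLOSE 2-4: Q_total=16.00, C_total=11.00, V=1.45; Q2=7.27, Q4=8.73; dissipated=6.014
Op 2: CLOSE 2-4: Q_total=16.00, C_total=11.00, V=1.45; Q2=7.27, Q4=8.73; dissipated=0.000
Op 3: CLOSE 4-5: Q_total=20.73, C_total=12.00, V=1.73; Q4=10.36, Q5=10.36; dissipated=0.446
Total dissipated: 6.460 μJ

Answer: 6.46 μJ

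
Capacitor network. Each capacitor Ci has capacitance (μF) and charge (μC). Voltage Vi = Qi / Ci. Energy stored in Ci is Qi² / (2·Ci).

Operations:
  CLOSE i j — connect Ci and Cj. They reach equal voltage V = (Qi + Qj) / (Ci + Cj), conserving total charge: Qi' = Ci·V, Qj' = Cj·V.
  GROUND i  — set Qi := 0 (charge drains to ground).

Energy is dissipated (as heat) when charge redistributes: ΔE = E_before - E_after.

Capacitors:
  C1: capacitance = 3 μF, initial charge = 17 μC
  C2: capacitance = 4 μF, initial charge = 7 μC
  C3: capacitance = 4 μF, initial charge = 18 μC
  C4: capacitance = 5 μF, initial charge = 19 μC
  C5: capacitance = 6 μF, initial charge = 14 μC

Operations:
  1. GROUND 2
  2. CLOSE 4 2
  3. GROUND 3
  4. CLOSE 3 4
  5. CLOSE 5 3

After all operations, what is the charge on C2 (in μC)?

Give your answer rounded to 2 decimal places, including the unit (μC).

Initial: C1(3μF, Q=17μC, V=5.67V), C2(4μF, Q=7μC, V=1.75V), C3(4μF, Q=18μC, V=4.50V), C4(5μF, Q=19μC, V=3.80V), C5(6μF, Q=14μC, V=2.33V)
Op 1: GROUND 2: Q2=0; energy lost=6.125
Op 2: CLOSE 4-2: Q_total=19.00, C_total=9.00, V=2.11; Q4=10.56, Q2=8.44; dissipated=16.044
Op 3: GROUND 3: Q3=0; energy lost=40.500
Op 4: CLOSE 3-4: Q_total=10.56, C_total=9.00, V=1.17; Q3=4.69, Q4=5.86; dissipated=4.952
Op 5: CLOSE 5-3: Q_total=18.69, C_total=10.00, V=1.87; Q5=11.21, Q3=7.48; dissipated=1.616
Final charges: Q1=17.00, Q2=8.44, Q3=7.48, Q4=5.86, Q5=11.21

Answer: 8.44 μC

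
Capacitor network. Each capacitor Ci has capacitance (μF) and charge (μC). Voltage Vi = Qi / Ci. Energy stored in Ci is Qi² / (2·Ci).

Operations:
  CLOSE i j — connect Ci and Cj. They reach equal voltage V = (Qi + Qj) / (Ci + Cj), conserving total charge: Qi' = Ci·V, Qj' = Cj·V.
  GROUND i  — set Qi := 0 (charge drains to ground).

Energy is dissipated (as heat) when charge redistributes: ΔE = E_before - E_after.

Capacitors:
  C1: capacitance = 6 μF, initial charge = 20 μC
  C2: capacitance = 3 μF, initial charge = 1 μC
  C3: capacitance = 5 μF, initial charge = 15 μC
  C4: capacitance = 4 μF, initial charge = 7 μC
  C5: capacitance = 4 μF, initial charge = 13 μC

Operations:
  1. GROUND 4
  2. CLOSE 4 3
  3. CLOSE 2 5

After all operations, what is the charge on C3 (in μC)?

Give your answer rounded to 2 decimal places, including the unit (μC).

Initial: C1(6μF, Q=20μC, V=3.33V), C2(3μF, Q=1μC, V=0.33V), C3(5μF, Q=15μC, V=3.00V), C4(4μF, Q=7μC, V=1.75V), C5(4μF, Q=13μC, V=3.25V)
Op 1: GROUND 4: Q4=0; energy lost=6.125
Op 2: CLOSE 4-3: Q_total=15.00, C_total=9.00, V=1.67; Q4=6.67, Q3=8.33; dissipated=10.000
Op 3: CLOSE 2-5: Q_total=14.00, C_total=7.00, V=2.00; Q2=6.00, Q5=8.00; dissipated=7.292
Final charges: Q1=20.00, Q2=6.00, Q3=8.33, Q4=6.67, Q5=8.00

Answer: 8.33 μC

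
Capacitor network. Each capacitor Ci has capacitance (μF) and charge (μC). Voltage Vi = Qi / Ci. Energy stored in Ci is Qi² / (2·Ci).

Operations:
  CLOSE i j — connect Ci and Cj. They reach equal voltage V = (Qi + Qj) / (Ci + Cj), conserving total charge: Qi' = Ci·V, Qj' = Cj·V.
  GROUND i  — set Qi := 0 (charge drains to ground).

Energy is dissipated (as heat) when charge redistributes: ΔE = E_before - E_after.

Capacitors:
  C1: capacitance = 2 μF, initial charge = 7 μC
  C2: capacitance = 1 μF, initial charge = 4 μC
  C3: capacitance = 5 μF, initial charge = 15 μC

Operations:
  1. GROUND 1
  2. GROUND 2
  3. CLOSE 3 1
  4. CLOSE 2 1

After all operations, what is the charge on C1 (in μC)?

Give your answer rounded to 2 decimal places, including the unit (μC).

Answer: 2.86 μC

Derivation:
Initial: C1(2μF, Q=7μC, V=3.50V), C2(1μF, Q=4μC, V=4.00V), C3(5μF, Q=15μC, V=3.00V)
Op 1: GROUND 1: Q1=0; energy lost=12.250
Op 2: GROUND 2: Q2=0; energy lost=8.000
Op 3: CLOSE 3-1: Q_total=15.00, C_total=7.00, V=2.14; Q3=10.71, Q1=4.29; dissipated=6.429
Op 4: CLOSE 2-1: Q_total=4.29, C_total=3.00, V=1.43; Q2=1.43, Q1=2.86; dissipated=1.531
Final charges: Q1=2.86, Q2=1.43, Q3=10.71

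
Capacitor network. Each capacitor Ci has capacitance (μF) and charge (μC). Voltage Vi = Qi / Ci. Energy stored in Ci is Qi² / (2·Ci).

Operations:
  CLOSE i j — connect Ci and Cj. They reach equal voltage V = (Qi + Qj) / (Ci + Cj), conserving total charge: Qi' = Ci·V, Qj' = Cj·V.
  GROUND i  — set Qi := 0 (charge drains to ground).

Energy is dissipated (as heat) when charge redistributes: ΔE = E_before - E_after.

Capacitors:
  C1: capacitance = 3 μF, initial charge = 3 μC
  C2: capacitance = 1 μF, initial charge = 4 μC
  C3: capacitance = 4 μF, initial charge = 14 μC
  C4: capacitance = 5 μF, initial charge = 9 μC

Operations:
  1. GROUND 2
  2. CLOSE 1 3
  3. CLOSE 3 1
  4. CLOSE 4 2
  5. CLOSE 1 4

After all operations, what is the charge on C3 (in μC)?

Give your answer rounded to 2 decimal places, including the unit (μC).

Answer: 9.71 μC

Derivation:
Initial: C1(3μF, Q=3μC, V=1.00V), C2(1μF, Q=4μC, V=4.00V), C3(4μF, Q=14μC, V=3.50V), C4(5μF, Q=9μC, V=1.80V)
Op 1: GROUND 2: Q2=0; energy lost=8.000
Op 2: CLOSE 1-3: Q_total=17.00, C_total=7.00, V=2.43; Q1=7.29, Q3=9.71; dissipated=5.357
Op 3: CLOSE 3-1: Q_total=17.00, C_total=7.00, V=2.43; Q3=9.71, Q1=7.29; dissipated=0.000
Op 4: CLOSE 4-2: Q_total=9.00, C_total=6.00, V=1.50; Q4=7.50, Q2=1.50; dissipated=1.350
Op 5: CLOSE 1-4: Q_total=14.79, C_total=8.00, V=1.85; Q1=5.54, Q4=9.24; dissipated=0.808
Final charges: Q1=5.54, Q2=1.50, Q3=9.71, Q4=9.24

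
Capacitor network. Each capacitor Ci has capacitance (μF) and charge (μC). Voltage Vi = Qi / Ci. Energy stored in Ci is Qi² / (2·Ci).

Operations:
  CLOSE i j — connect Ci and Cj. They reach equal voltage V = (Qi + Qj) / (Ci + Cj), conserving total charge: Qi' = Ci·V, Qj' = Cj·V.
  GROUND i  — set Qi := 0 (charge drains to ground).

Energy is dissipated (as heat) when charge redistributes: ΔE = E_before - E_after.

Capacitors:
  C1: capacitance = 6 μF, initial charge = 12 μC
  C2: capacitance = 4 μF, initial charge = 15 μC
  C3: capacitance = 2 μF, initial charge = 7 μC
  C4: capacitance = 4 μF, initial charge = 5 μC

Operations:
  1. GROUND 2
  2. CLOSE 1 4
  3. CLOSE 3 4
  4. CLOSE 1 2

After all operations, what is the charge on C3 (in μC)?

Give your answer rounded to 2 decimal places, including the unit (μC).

Answer: 4.60 μC

Derivation:
Initial: C1(6μF, Q=12μC, V=2.00V), C2(4μF, Q=15μC, V=3.75V), C3(2μF, Q=7μC, V=3.50V), C4(4μF, Q=5μC, V=1.25V)
Op 1: GROUND 2: Q2=0; energy lost=28.125
Op 2: CLOSE 1-4: Q_total=17.00, C_total=10.00, V=1.70; Q1=10.20, Q4=6.80; dissipated=0.675
Op 3: CLOSE 3-4: Q_total=13.80, C_total=6.00, V=2.30; Q3=4.60, Q4=9.20; dissipated=2.160
Op 4: CLOSE 1-2: Q_total=10.20, C_total=10.00, V=1.02; Q1=6.12, Q2=4.08; dissipated=3.468
Final charges: Q1=6.12, Q2=4.08, Q3=4.60, Q4=9.20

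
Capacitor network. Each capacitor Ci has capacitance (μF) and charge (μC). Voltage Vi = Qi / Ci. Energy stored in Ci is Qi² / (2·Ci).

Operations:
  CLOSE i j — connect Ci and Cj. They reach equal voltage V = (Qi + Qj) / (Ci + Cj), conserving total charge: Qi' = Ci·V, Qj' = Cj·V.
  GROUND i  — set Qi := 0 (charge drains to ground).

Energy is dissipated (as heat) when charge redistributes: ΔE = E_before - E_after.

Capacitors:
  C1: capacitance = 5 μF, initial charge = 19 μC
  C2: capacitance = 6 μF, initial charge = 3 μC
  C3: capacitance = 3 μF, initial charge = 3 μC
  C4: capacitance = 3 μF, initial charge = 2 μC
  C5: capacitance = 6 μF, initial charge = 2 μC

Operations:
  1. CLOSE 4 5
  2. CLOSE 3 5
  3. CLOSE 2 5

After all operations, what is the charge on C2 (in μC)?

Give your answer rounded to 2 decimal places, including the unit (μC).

Initial: C1(5μF, Q=19μC, V=3.80V), C2(6μF, Q=3μC, V=0.50V), C3(3μF, Q=3μC, V=1.00V), C4(3μF, Q=2μC, V=0.67V), C5(6μF, Q=2μC, V=0.33V)
Op 1: CLOSE 4-5: Q_total=4.00, C_total=9.00, V=0.44; Q4=1.33, Q5=2.67; dissipated=0.111
Op 2: CLOSE 3-5: Q_total=5.67, C_total=9.00, V=0.63; Q3=1.89, Q5=3.78; dissipated=0.309
Op 3: CLOSE 2-5: Q_total=6.78, C_total=12.00, V=0.56; Q2=3.39, Q5=3.39; dissipated=0.025
Final charges: Q1=19.00, Q2=3.39, Q3=1.89, Q4=1.33, Q5=3.39

Answer: 3.39 μC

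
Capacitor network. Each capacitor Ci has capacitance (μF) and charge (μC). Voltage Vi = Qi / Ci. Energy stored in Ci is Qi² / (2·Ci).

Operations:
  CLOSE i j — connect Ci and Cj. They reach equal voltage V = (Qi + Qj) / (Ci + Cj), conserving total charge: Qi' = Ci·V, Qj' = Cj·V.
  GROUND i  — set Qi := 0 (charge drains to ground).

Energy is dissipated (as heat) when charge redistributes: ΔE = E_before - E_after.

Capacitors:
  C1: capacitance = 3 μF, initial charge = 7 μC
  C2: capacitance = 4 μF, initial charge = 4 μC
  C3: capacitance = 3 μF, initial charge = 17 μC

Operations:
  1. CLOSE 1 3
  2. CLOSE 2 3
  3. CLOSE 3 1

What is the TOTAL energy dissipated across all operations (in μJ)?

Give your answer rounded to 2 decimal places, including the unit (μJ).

Answer: 18.25 μJ

Derivation:
Initial: C1(3μF, Q=7μC, V=2.33V), C2(4μF, Q=4μC, V=1.00V), C3(3μF, Q=17μC, V=5.67V)
Op 1: CLOSE 1-3: Q_total=24.00, C_total=6.00, V=4.00; Q1=12.00, Q3=12.00; dissipated=8.333
Op 2: CLOSE 2-3: Q_total=16.00, C_total=7.00, V=2.29; Q2=9.14, Q3=6.86; dissipated=7.714
Op 3: CLOSE 3-1: Q_total=18.86, C_total=6.00, V=3.14; Q3=9.43, Q1=9.43; dissipated=2.204
Total dissipated: 18.252 μJ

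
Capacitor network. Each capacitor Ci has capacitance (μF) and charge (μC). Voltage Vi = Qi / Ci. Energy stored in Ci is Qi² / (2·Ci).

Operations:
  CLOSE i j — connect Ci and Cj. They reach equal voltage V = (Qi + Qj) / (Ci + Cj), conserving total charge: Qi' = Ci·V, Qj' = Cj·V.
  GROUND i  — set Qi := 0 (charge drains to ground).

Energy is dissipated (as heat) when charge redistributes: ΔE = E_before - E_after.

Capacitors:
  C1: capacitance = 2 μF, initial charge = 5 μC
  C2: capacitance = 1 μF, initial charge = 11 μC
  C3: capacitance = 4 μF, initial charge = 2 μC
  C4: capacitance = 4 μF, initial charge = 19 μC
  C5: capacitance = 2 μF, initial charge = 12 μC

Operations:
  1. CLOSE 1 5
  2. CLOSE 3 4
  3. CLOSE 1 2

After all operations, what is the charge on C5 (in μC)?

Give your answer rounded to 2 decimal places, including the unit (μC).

Initial: C1(2μF, Q=5μC, V=2.50V), C2(1μF, Q=11μC, V=11.00V), C3(4μF, Q=2μC, V=0.50V), C4(4μF, Q=19μC, V=4.75V), C5(2μF, Q=12μC, V=6.00V)
Op 1: CLOSE 1-5: Q_total=17.00, C_total=4.00, V=4.25; Q1=8.50, Q5=8.50; dissipated=6.125
Op 2: CLOSE 3-4: Q_total=21.00, C_total=8.00, V=2.62; Q3=10.50, Q4=10.50; dissipated=18.062
Op 3: CLOSE 1-2: Q_total=19.50, C_total=3.00, V=6.50; Q1=13.00, Q2=6.50; dissipated=15.188
Final charges: Q1=13.00, Q2=6.50, Q3=10.50, Q4=10.50, Q5=8.50

Answer: 8.50 μC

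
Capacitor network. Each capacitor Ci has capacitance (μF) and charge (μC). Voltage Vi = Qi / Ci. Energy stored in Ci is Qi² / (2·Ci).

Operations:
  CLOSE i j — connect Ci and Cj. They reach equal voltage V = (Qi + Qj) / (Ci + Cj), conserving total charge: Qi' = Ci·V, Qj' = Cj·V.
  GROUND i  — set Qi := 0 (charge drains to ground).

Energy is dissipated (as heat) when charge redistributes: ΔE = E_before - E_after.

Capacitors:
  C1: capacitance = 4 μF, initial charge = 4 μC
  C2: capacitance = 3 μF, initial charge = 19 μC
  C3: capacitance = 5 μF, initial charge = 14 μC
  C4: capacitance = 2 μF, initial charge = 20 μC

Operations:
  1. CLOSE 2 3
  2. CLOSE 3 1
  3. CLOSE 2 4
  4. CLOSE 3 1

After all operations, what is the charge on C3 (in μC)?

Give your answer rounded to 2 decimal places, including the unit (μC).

Answer: 13.68 μC

Derivation:
Initial: C1(4μF, Q=4μC, V=1.00V), C2(3μF, Q=19μC, V=6.33V), C3(5μF, Q=14μC, V=2.80V), C4(2μF, Q=20μC, V=10.00V)
Op 1: CLOSE 2-3: Q_total=33.00, C_total=8.00, V=4.12; Q2=12.38, Q3=20.62; dissipated=11.704
Op 2: CLOSE 3-1: Q_total=24.62, C_total=9.00, V=2.74; Q3=13.68, Q1=10.94; dissipated=10.851
Op 3: CLOSE 2-4: Q_total=32.38, C_total=5.00, V=6.47; Q2=19.43, Q4=12.95; dissipated=20.709
Op 4: CLOSE 3-1: Q_total=24.62, C_total=9.00, V=2.74; Q3=13.68, Q1=10.94; dissipated=0.000
Final charges: Q1=10.94, Q2=19.43, Q3=13.68, Q4=12.95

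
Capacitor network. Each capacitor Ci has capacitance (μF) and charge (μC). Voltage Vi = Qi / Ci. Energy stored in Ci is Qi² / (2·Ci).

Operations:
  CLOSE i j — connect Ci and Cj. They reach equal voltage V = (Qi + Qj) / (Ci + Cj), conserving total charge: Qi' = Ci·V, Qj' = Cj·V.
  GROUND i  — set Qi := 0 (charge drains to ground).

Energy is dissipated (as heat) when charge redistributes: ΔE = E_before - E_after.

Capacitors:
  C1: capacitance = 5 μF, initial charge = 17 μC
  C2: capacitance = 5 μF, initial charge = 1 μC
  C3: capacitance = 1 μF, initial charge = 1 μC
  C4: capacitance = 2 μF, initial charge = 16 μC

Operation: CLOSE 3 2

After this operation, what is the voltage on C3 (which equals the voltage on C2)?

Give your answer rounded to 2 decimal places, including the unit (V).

Answer: 0.33 V

Derivation:
Initial: C1(5μF, Q=17μC, V=3.40V), C2(5μF, Q=1μC, V=0.20V), C3(1μF, Q=1μC, V=1.00V), C4(2μF, Q=16μC, V=8.00V)
Op 1: CLOSE 3-2: Q_total=2.00, C_total=6.00, V=0.33; Q3=0.33, Q2=1.67; dissipated=0.267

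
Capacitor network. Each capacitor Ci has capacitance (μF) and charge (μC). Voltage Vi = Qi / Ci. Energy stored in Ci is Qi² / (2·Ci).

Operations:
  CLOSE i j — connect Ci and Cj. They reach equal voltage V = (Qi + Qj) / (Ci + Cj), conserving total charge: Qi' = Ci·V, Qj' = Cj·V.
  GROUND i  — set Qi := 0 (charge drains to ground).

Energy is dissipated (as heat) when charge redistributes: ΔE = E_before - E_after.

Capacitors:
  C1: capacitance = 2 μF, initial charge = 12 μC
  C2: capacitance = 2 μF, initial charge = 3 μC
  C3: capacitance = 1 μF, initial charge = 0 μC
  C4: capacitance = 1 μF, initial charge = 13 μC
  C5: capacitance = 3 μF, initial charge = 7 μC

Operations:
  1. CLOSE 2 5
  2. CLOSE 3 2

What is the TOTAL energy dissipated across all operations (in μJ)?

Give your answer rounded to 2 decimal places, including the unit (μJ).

Answer: 1.75 μJ

Derivation:
Initial: C1(2μF, Q=12μC, V=6.00V), C2(2μF, Q=3μC, V=1.50V), C3(1μF, Q=0μC, V=0.00V), C4(1μF, Q=13μC, V=13.00V), C5(3μF, Q=7μC, V=2.33V)
Op 1: CLOSE 2-5: Q_total=10.00, C_total=5.00, V=2.00; Q2=4.00, Q5=6.00; dissipated=0.417
Op 2: CLOSE 3-2: Q_total=4.00, C_total=3.00, V=1.33; Q3=1.33, Q2=2.67; dissipated=1.333
Total dissipated: 1.750 μJ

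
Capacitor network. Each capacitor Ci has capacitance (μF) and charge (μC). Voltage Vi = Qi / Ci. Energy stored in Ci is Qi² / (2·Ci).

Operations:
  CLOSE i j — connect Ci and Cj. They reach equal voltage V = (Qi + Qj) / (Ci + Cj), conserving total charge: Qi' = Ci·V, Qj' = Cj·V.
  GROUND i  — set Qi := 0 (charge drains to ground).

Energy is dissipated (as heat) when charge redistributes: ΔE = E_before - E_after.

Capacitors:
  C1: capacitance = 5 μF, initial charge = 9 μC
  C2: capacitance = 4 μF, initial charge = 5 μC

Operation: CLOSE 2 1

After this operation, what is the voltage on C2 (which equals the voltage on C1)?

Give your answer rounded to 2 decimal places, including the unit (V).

Initial: C1(5μF, Q=9μC, V=1.80V), C2(4μF, Q=5μC, V=1.25V)
Op 1: CLOSE 2-1: Q_total=14.00, C_total=9.00, V=1.56; Q2=6.22, Q1=7.78; dissipated=0.336

Answer: 1.56 V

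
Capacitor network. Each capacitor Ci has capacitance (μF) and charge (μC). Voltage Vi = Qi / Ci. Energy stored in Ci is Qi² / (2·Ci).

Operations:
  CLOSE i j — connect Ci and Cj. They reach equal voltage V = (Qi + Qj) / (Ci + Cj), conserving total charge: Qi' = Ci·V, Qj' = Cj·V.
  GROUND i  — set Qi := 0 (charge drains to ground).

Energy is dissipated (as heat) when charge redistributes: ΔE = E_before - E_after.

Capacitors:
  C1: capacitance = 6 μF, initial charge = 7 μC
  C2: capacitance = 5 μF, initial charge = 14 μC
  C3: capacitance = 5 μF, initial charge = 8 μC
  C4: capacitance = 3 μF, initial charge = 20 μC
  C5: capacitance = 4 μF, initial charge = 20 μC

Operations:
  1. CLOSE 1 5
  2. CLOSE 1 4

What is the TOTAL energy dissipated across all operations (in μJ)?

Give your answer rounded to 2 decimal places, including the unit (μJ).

Initial: C1(6μF, Q=7μC, V=1.17V), C2(5μF, Q=14μC, V=2.80V), C3(5μF, Q=8μC, V=1.60V), C4(3μF, Q=20μC, V=6.67V), C5(4μF, Q=20μC, V=5.00V)
Op 1: CLOSE 1-5: Q_total=27.00, C_total=10.00, V=2.70; Q1=16.20, Q5=10.80; dissipated=17.633
Op 2: CLOSE 1-4: Q_total=36.20, C_total=9.00, V=4.02; Q1=24.13, Q4=12.07; dissipated=15.734
Total dissipated: 33.368 μJ

Answer: 33.37 μJ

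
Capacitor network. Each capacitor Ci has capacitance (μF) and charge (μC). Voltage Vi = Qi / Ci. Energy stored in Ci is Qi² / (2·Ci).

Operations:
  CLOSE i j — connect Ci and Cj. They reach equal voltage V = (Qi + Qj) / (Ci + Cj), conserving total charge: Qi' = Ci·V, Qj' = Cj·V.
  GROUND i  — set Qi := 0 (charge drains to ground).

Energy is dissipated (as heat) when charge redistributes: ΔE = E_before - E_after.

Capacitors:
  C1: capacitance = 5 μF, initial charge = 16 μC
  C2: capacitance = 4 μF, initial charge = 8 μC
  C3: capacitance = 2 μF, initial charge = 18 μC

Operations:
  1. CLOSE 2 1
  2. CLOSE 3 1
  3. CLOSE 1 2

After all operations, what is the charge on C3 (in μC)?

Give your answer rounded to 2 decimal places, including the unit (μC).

Answer: 8.95 μC

Derivation:
Initial: C1(5μF, Q=16μC, V=3.20V), C2(4μF, Q=8μC, V=2.00V), C3(2μF, Q=18μC, V=9.00V)
Op 1: CLOSE 2-1: Q_total=24.00, C_total=9.00, V=2.67; Q2=10.67, Q1=13.33; dissipated=1.600
Op 2: CLOSE 3-1: Q_total=31.33, C_total=7.00, V=4.48; Q3=8.95, Q1=22.38; dissipated=28.651
Op 3: CLOSE 1-2: Q_total=33.05, C_total=9.00, V=3.67; Q1=18.36, Q2=14.69; dissipated=3.638
Final charges: Q1=18.36, Q2=14.69, Q3=8.95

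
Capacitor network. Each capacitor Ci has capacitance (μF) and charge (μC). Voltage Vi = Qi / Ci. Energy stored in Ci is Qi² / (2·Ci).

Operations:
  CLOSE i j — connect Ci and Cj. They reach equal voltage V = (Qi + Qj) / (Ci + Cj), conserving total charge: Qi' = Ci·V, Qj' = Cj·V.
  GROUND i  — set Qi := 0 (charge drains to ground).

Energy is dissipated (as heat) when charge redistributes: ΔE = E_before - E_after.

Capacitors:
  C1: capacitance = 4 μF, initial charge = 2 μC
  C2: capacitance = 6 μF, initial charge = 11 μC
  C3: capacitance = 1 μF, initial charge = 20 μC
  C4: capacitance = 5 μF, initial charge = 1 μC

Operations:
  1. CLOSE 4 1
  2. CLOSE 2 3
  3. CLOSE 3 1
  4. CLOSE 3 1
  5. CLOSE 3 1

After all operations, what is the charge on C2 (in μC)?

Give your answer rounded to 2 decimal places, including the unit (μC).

Answer: 26.57 μC

Derivation:
Initial: C1(4μF, Q=2μC, V=0.50V), C2(6μF, Q=11μC, V=1.83V), C3(1μF, Q=20μC, V=20.00V), C4(5μF, Q=1μC, V=0.20V)
Op 1: CLOSE 4-1: Q_total=3.00, C_total=9.00, V=0.33; Q4=1.67, Q1=1.33; dissipated=0.100
Op 2: CLOSE 2-3: Q_total=31.00, C_total=7.00, V=4.43; Q2=26.57, Q3=4.43; dissipated=141.440
Op 3: CLOSE 3-1: Q_total=5.76, C_total=5.00, V=1.15; Q3=1.15, Q1=4.61; dissipated=6.708
Op 4: CLOSE 3-1: Q_total=5.76, C_total=5.00, V=1.15; Q3=1.15, Q1=4.61; dissipated=0.000
Op 5: CLOSE 3-1: Q_total=5.76, C_total=5.00, V=1.15; Q3=1.15, Q1=4.61; dissipated=0.000
Final charges: Q1=4.61, Q2=26.57, Q3=1.15, Q4=1.67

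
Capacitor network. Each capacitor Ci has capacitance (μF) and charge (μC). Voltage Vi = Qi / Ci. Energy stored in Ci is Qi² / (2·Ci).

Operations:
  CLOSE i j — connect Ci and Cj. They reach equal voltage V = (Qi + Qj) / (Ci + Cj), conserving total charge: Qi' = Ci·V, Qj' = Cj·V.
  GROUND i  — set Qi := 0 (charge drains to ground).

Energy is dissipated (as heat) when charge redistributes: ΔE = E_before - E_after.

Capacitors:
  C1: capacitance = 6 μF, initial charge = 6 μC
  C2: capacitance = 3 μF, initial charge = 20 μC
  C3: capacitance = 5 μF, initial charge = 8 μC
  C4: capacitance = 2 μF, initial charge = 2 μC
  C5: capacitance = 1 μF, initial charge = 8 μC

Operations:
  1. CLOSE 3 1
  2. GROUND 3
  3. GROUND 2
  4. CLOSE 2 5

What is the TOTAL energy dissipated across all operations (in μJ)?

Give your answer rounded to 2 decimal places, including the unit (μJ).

Answer: 95.21 μJ

Derivation:
Initial: C1(6μF, Q=6μC, V=1.00V), C2(3μF, Q=20μC, V=6.67V), C3(5μF, Q=8μC, V=1.60V), C4(2μF, Q=2μC, V=1.00V), C5(1μF, Q=8μC, V=8.00V)
Op 1: CLOSE 3-1: Q_total=14.00, C_total=11.00, V=1.27; Q3=6.36, Q1=7.64; dissipated=0.491
Op 2: GROUND 3: Q3=0; energy lost=4.050
Op 3: GROUND 2: Q2=0; energy lost=66.667
Op 4: CLOSE 2-5: Q_total=8.00, C_total=4.00, V=2.00; Q2=6.00, Q5=2.00; dissipated=24.000
Total dissipated: 95.207 μJ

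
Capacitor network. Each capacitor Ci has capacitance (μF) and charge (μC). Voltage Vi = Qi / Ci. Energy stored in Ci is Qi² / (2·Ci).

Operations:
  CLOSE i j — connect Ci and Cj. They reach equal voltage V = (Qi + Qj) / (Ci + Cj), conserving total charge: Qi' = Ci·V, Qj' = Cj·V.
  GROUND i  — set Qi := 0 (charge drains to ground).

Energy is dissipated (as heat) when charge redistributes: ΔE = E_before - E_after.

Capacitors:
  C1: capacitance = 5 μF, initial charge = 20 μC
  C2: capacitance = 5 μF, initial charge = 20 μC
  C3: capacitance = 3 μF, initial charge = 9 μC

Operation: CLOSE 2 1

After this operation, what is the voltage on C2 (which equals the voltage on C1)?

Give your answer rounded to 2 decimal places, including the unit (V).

Initial: C1(5μF, Q=20μC, V=4.00V), C2(5μF, Q=20μC, V=4.00V), C3(3μF, Q=9μC, V=3.00V)
Op 1: CLOSE 2-1: Q_total=40.00, C_total=10.00, V=4.00; Q2=20.00, Q1=20.00; dissipated=0.000

Answer: 4.00 V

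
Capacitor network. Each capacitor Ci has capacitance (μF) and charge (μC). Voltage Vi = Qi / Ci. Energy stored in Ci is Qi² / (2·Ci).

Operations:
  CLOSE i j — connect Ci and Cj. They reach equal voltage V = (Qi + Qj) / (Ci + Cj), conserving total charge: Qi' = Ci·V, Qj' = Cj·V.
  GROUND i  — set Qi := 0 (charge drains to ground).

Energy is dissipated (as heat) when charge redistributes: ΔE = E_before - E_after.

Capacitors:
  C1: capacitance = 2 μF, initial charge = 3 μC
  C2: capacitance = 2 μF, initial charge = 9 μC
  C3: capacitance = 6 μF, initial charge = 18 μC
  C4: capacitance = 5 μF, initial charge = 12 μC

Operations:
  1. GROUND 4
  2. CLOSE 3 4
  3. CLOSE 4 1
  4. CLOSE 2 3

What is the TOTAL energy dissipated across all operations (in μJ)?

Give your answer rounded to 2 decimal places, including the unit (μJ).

Initial: C1(2μF, Q=3μC, V=1.50V), C2(2μF, Q=9μC, V=4.50V), C3(6μF, Q=18μC, V=3.00V), C4(5μF, Q=12μC, V=2.40V)
Op 1: GROUND 4: Q4=0; energy lost=14.400
Op 2: CLOSE 3-4: Q_total=18.00, C_total=11.00, V=1.64; Q3=9.82, Q4=8.18; dissipated=12.273
Op 3: CLOSE 4-1: Q_total=11.18, C_total=7.00, V=1.60; Q4=7.99, Q1=3.19; dissipated=0.013
Op 4: CLOSE 2-3: Q_total=18.82, C_total=8.00, V=2.35; Q2=4.70, Q3=14.11; dissipated=6.150
Total dissipated: 32.836 μJ

Answer: 32.84 μJ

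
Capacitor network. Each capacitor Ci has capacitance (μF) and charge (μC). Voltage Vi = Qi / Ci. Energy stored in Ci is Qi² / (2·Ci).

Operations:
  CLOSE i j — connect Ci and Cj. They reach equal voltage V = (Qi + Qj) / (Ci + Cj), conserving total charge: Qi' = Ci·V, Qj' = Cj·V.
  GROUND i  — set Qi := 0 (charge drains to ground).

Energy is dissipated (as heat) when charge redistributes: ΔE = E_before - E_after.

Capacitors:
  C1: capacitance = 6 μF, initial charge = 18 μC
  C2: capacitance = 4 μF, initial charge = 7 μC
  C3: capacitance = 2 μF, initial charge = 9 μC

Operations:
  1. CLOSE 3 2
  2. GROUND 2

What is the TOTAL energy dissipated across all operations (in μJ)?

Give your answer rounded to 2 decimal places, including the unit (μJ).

Initial: C1(6μF, Q=18μC, V=3.00V), C2(4μF, Q=7μC, V=1.75V), C3(2μF, Q=9μC, V=4.50V)
Op 1: CLOSE 3-2: Q_total=16.00, C_total=6.00, V=2.67; Q3=5.33, Q2=10.67; dissipated=5.042
Op 2: GROUND 2: Q2=0; energy lost=14.222
Total dissipated: 19.264 μJ

Answer: 19.26 μJ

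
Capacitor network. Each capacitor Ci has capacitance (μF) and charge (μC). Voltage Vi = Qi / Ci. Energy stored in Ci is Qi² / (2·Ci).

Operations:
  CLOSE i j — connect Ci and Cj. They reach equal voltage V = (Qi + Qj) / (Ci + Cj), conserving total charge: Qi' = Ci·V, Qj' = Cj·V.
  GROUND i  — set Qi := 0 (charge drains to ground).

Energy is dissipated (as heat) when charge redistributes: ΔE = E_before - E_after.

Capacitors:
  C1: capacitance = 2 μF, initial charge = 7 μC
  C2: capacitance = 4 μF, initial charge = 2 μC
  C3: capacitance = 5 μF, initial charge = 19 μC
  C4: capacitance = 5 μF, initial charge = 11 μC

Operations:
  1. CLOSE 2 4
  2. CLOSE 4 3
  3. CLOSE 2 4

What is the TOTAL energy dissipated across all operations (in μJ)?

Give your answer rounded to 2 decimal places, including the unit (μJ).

Initial: C1(2μF, Q=7μC, V=3.50V), C2(4μF, Q=2μC, V=0.50V), C3(5μF, Q=19μC, V=3.80V), C4(5μF, Q=11μC, V=2.20V)
Op 1: CLOSE 2-4: Q_total=13.00, C_total=9.00, V=1.44; Q2=5.78, Q4=7.22; dissipated=3.211
Op 2: CLOSE 4-3: Q_total=26.22, C_total=10.00, V=2.62; Q4=13.11, Q3=13.11; dissipated=6.936
Op 3: CLOSE 2-4: Q_total=18.89, C_total=9.00, V=2.10; Q2=8.40, Q4=10.49; dissipated=1.541
Total dissipated: 11.688 μJ

Answer: 11.69 μJ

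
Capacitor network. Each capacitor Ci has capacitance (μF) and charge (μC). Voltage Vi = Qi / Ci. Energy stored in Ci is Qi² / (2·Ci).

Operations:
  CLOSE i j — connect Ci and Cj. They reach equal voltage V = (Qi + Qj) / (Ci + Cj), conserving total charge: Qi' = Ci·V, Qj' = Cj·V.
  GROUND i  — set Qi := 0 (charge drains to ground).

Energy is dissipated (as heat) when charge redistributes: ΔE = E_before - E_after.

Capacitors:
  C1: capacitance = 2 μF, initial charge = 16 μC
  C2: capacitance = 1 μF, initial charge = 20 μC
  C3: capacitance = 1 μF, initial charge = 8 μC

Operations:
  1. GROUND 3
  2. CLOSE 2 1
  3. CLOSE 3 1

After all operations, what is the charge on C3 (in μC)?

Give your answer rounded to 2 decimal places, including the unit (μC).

Answer: 8.00 μC

Derivation:
Initial: C1(2μF, Q=16μC, V=8.00V), C2(1μF, Q=20μC, V=20.00V), C3(1μF, Q=8μC, V=8.00V)
Op 1: GROUND 3: Q3=0; energy lost=32.000
Op 2: CLOSE 2-1: Q_total=36.00, C_total=3.00, V=12.00; Q2=12.00, Q1=24.00; dissipated=48.000
Op 3: CLOSE 3-1: Q_total=24.00, C_total=3.00, V=8.00; Q3=8.00, Q1=16.00; dissipated=48.000
Final charges: Q1=16.00, Q2=12.00, Q3=8.00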